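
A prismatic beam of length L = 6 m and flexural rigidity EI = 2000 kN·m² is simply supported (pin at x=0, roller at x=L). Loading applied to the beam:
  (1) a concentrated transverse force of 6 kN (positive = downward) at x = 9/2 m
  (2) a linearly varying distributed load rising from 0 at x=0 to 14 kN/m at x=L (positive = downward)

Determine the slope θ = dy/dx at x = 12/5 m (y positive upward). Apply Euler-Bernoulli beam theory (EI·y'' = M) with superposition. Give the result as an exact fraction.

Load 1 — point force P=6 kN at a=9/2 m (b=L-a=3/2):
  θ_1 = -Pb(L²-b²-3x²)/(6LEI)  [x≤a] = -6·(3/2)·(6²-(3/2)²-3·(12/5)²)/(6·6·2000) = -1647/800000 rad
Load 2 — triangular load w₀=14 kN/m (0→w₀ over full span):
  θ_2 = -w₀(7L⁴-30L²x²+15x⁴)/(360LEI) = -14·(7·6⁴-30·6²·(12/5)²+15·(12/5)⁴)/(360·6·2000) = -6783/625000 rad
Superposition: θ = Σ θ_i = -258231/20000000 rad ≈ -0.012912 rad

θ(12/5) = -258231/20000000 rad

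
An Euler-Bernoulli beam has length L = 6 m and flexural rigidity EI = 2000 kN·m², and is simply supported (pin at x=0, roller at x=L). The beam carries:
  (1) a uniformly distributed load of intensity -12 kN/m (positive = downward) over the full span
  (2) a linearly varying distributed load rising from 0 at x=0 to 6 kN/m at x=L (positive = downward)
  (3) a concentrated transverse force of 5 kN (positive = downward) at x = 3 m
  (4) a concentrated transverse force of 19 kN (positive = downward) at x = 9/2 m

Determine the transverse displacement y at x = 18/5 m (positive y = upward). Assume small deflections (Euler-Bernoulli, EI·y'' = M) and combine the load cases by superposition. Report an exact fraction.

y(18/5) = 15812613/500000000 m

Load 1 — uniform load w=-12 kN/m over full span:
  y_1 = -wx(L³-2Lx²+x³)/(24EI) = -(-12)·(18/5)·(6³-2·6·(18/5)²+(18/5)³)/(24·2000) = 7533/78125 m
Load 2 — triangular load w₀=6 kN/m (0→w₀ over full span):
  y_2 = -w₀x(7L⁴-10L²x²+3x⁴)/(360LEI) = -6·(18/5)·(7·6⁴-10·6²·(18/5)²+3·(18/5)⁴)/(360·6·2000) = -47952/1953125 m
Load 3 — point force P=5 kN at a=3 m (b=L-a=3):
  y_3 = -Pa(L-x)(2Lx-a²-x²)/(6LEI)  [x>a] = -5·3·(6-(18/5))·(2·6·(18/5)-3²-(18/5)²)/(6·6·2000) = -531/50000 m
Load 4 — point force P=19 kN at a=9/2 m (b=L-a=3/2):
  y_4 = -Pbx(L²-b²-x²)/(6LEI)  [x≤a] = -19·(3/2)·(18/5)·(6²-(3/2)²-(18/5)²)/(6·6·2000) = -118503/4000000 m
Superposition: y = Σ y_i = 15812613/500000000 m ≈ 0.031625 m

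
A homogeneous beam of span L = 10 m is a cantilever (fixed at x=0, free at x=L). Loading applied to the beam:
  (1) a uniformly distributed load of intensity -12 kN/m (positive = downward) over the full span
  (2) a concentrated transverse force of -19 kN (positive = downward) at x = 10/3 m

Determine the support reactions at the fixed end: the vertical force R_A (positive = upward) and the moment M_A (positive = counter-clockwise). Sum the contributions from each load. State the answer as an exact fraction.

R_A = -139 kN, M_A = -1990/3 kN·m

Load 1 — uniform load w=-12 kN/m over full span:
  R_A = wL = (-12)·10 = -120 kN
  M_A = wL²/2 = (-12)·10²/2 = -600 kN·m
Load 2 — point force P=-19 kN at a=10/3 m (b=L-a=20/3):
  R_A = P = (-19) = -19 kN
  M_A = Pa = (-19)·(10/3) = -190/3 kN·m
Superposition: R_A = -139 kN, M_A = -1990/3 kN·m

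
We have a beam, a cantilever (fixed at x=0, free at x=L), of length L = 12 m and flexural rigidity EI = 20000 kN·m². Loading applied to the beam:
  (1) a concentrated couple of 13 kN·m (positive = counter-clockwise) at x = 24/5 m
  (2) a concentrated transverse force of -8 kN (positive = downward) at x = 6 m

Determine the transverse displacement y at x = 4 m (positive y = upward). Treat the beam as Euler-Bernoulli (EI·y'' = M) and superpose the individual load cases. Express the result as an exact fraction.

y(4) = 151/7500 m

Load 1 — applied couple M₀=13 kN·m at a=24/5 m (b=L-a=36/5):
  y_1 = M₀x²/(2EI)  [x≤a] = 13·4²/(2·20000) = 13/2500 m
Load 2 — point force P=-8 kN at a=6 m (b=L-a=6):
  y_2 = -Px²(3a-x)/(6EI)  [x≤a] = -(-8)·4²·(3·6-4)/(6·20000) = 28/1875 m
Superposition: y = Σ y_i = 151/7500 m ≈ 0.020133 m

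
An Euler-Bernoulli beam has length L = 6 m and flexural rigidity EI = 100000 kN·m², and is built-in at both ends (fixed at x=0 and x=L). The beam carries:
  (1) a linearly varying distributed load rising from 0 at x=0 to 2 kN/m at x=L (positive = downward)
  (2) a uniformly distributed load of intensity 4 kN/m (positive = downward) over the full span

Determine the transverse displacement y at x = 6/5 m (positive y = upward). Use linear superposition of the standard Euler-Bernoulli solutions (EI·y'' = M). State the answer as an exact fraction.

y(6/5) = -3294/48828125 m

Load 1 — triangular load w₀=2 kN/m (0→w₀ over full span):
  y_1 = -w₀x²(L-x)²(x+2L)/(120LEI) = -2·(6/5)²·(6-(6/5))²·((6/5)+2·6)/(120·6·100000) = -594/48828125 m
Load 2 — uniform load w=4 kN/m over full span:
  y_2 = -wx²(L-x)²/(24EI) = -4·(6/5)²·(6-(6/5))²/(24·100000) = -108/1953125 m
Superposition: y = Σ y_i = -3294/48828125 m ≈ -0.000067 m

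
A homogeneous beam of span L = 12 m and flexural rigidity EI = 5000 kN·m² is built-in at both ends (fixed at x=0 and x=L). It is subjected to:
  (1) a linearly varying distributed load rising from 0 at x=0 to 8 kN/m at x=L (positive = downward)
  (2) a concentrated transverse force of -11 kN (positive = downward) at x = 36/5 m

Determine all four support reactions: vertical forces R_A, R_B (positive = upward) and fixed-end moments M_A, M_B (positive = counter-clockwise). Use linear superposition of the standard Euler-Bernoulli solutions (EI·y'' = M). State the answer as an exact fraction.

R_A = 1316/125 kN, M_A = 3216/125 kN·m, R_B = 3309/125 kN, M_B = -4824/125 kN·m

Load 1 — triangular load w₀=8 kN/m (0→w₀ over full span):
  R_A = 3w₀L/20 = 3·8·12/20 = 72/5 kN
  M_A = w₀L²/30 = 8·12²/30 = 192/5 kN·m
  R_B = 7w₀L/20 = 7·8·12/20 = 168/5 kN
  M_B = -w₀L²/20 = -8·12²/20 = -288/5 kN·m
Load 2 — point force P=-11 kN at a=36/5 m (b=L-a=24/5):
  R_A = Pb²(3a+b)/L³ = (-11)·(24/5)²·(3·(36/5)+(24/5))/12³ = -484/125 kN
  M_A = Pab²/L² = (-11)·(36/5)·(24/5)²/12² = -1584/125 kN·m
  R_B = Pa²(a+3b)/L³ = (-11)·(36/5)²·((36/5)+3·(24/5))/12³ = -891/125 kN
  M_B = -Pa²b/L² = -(-11)·(36/5)²·(24/5)/12² = 2376/125 kN·m
Superposition: R_A = 1316/125 kN, M_A = 3216/125 kN·m, R_B = 3309/125 kN, M_B = -4824/125 kN·m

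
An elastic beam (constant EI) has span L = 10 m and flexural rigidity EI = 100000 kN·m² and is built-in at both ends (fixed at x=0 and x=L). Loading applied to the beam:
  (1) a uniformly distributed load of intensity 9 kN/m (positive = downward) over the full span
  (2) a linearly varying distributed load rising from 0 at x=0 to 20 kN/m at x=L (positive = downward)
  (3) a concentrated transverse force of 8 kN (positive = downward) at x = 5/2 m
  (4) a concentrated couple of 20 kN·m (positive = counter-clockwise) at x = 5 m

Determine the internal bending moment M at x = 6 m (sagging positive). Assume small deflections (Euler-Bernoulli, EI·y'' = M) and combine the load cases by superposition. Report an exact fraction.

Load 1 — uniform load w=9 kN/m over full span:
  M_1 = wLx/2 - wL²/12 - wx²/2 = 9·10·6/2 - 9·10²/12 - 9·6²/2 = 33 kN·m
Load 2 — triangular load w₀=20 kN/m (0→w₀ over full span):
  M_2 = 3w₀Lx/20 - w₀L²/30 - w₀x³/(6L) = 3·20·10·6/20 - 20·10²/30 - 20·6³/(6·10) = 124/3 kN·m
Load 3 — point force P=8 kN at a=5/2 m (b=L-a=15/2):
  M_3 = Pa²(a+3b)(L-x)/L³ - Pa²b/L²  [x>a] = 8·(5/2)²·((5/2)+3·(15/2))·(10-6)/10³ - 8·(5/2)²·(15/2)/10² = 5/4 kN·m
Load 4 — applied couple M₀=20 kN·m at a=5 m (b=L-a=5):
  M_4 = R_Ax - M_A - M₀  [x>a] with R_A=3, M_A=5 = 3·6 - 5 - 20 = -7 kN·m
Superposition: M = Σ M_i = 823/12 kN·m ≈ 68.583333 kN·m

M(6) = 823/12 kN·m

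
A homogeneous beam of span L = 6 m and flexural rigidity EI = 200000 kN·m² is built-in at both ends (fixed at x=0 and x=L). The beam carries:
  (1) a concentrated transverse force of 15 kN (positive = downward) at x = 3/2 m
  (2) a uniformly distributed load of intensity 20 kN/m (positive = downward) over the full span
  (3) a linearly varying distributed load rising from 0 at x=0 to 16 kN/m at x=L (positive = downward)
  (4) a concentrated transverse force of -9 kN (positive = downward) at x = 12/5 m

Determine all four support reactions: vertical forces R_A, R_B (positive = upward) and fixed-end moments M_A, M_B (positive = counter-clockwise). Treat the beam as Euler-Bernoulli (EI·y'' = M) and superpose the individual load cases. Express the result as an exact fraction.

Load 1 — point force P=15 kN at a=3/2 m (b=L-a=9/2):
  R_A = Pb²(3a+b)/L³ = 15·(9/2)²·(3·(3/2)+(9/2))/6³ = 405/32 kN
  M_A = Pab²/L² = 15·(3/2)·(9/2)²/6² = 405/32 kN·m
  R_B = Pa²(a+3b)/L³ = 15·(3/2)²·((3/2)+3·(9/2))/6³ = 75/32 kN
  M_B = -Pa²b/L² = -15·(3/2)²·(9/2)/6² = -135/32 kN·m
Load 2 — uniform load w=20 kN/m over full span:
  R_A = wL/2 = 20·6/2 = 60 kN
  M_A = wL²/12 = 20·6²/12 = 60 kN·m
  R_B = wL/2 = 20·6/2 = 60 kN
  M_B = -wL²/12 = -20·6²/12 = -60 kN·m
Load 3 — triangular load w₀=16 kN/m (0→w₀ over full span):
  R_A = 3w₀L/20 = 3·16·6/20 = 72/5 kN
  M_A = w₀L²/30 = 16·6²/30 = 96/5 kN·m
  R_B = 7w₀L/20 = 7·16·6/20 = 168/5 kN
  M_B = -w₀L²/20 = -16·6²/20 = -144/5 kN·m
Load 4 — point force P=-9 kN at a=12/5 m (b=L-a=18/5):
  R_A = Pb²(3a+b)/L³ = (-9)·(18/5)²·(3·(12/5)+(18/5))/6³ = -729/125 kN
  M_A = Pab²/L² = (-9)·(12/5)·(18/5)²/6² = -972/125 kN·m
  R_B = Pa²(a+3b)/L³ = (-9)·(12/5)²·((12/5)+3·(18/5))/6³ = -396/125 kN
  M_B = -Pa²b/L² = -(-9)·(12/5)²·(18/5)/6² = 648/125 kN·m
Superposition: R_A = 324897/4000 kN, M_A = 336321/4000 kN·m, R_B = 371103/4000 kN, M_B = -351339/4000 kN·m

R_A = 324897/4000 kN, M_A = 336321/4000 kN·m, R_B = 371103/4000 kN, M_B = -351339/4000 kN·m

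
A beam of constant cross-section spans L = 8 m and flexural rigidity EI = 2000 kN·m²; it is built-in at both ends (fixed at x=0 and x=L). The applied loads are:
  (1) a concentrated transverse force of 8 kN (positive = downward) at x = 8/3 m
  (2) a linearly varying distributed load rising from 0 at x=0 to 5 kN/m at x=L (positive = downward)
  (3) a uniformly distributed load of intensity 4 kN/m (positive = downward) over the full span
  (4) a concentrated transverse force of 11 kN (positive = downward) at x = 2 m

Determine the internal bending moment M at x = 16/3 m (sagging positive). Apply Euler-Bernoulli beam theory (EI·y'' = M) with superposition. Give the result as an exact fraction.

M(16/3) = 9001/648 kN·m

Load 1 — point force P=8 kN at a=8/3 m (b=L-a=16/3):
  M_1 = Pa²(a+3b)(L-x)/L³ - Pa²b/L²  [x>a] = 8·(8/3)²·((8/3)+3·(16/3))·(8-(16/3))/8³ - 8·(8/3)²·(16/3)/8² = 64/81 kN·m
Load 2 — triangular load w₀=5 kN/m (0→w₀ over full span):
  M_2 = 3w₀Lx/20 - w₀L²/30 - w₀x³/(6L) = 3·5·8·(16/3)/20 - 5·8²/30 - 5·(16/3)³/(6·8) = 448/81 kN·m
Load 3 — uniform load w=4 kN/m over full span:
  M_3 = wLx/2 - wL²/12 - wx²/2 = 4·8·(16/3)/2 - 4·8²/12 - 4·(16/3)²/2 = 64/9 kN·m
Load 4 — point force P=11 kN at a=2 m (b=L-a=6):
  M_4 = Pa²(a+3b)(L-x)/L³ - Pa²b/L²  [x>a] = 11·2²·(2+3·6)·(8-(16/3))/8³ - 11·2²·6/8² = 11/24 kN·m
Superposition: M = Σ M_i = 9001/648 kN·m ≈ 13.890432 kN·m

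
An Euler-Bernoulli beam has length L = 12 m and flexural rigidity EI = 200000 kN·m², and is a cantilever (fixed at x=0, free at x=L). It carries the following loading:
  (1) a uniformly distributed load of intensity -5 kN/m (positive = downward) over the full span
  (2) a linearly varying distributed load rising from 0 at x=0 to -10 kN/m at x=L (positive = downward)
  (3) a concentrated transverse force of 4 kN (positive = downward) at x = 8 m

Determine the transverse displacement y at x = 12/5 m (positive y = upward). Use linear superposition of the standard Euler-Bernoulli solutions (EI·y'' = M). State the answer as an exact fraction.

y(12/5) = 201879/19531250 m

Load 1 — uniform load w=-5 kN/m over full span:
  y_1 = -wx²(x²-4Lx+6L²)/(24EI) = -(-5)·(12/5)²·((12/5)²-4·12·(12/5)+6·12²)/(24·200000) = 3537/781250 m
Load 2 — triangular load w₀=-10 kN/m (0→w₀ over full span):
  y_2 = (w₀Lx³/12-w₀L²x²/6-w₀x⁵/(120L))/EI = ((-10)·12·(12/5)³/12-(-10)·12²·(12/5)²/6-(-10)·(12/5)⁵/(120·12))/200000 = 60777/9765625 m
Load 3 — point force P=4 kN at a=8 m (b=L-a=4):
  y_3 = -Px²(3a-x)/(6EI)  [x≤a] = -4·(12/5)²·(3·8-(12/5))/(6·200000) = -162/390625 m
Superposition: y = Σ y_i = 201879/19531250 m ≈ 0.010336 m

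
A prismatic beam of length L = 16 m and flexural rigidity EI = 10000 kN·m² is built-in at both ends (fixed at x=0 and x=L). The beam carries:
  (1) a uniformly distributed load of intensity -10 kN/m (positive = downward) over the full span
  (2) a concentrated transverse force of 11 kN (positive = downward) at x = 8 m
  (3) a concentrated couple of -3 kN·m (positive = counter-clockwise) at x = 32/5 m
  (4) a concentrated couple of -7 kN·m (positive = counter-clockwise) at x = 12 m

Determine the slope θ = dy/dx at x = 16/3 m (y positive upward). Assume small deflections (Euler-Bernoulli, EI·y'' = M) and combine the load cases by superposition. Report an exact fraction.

θ(16/3) = 219181/10125000 rad

Load 1 — uniform load w=-10 kN/m over full span:
  θ_1 = -wx(L-x)(L-2x)/(12EI) = -(-10)·(16/3)·(16-(16/3))·(16-2·(16/3))/(12·10000) = 256/10125 rad
Load 2 — point force P=11 kN at a=8 m (b=L-a=8):
  θ_2 = -Pb²x(2aL-(3a+b)x)/(2L³EI)  [x≤a] = -11·8²·(16/3)·(2·8·16-(3·8+8)·(16/3))/(2·16³·10000) = -22/5625 rad
Load 3 — applied couple M₀=-3 kN·m at a=32/5 m (b=L-a=48/5):
  θ_3 = (R_Ax²/2 - M_Ax)/EI  [x≤a] with R_A=-27/100, M_A=-9/25 = ((-27/100)·(16/3)²/2 - (-9/25)·(16/3))/10000 = -3/15625 rad
Load 4 — applied couple M₀=-7 kN·m at a=12 m (b=L-a=4):
  θ_4 = (R_Ax²/2 - M_Ax)/EI  [x≤a] with R_A=-63/128, M_A=-35/16 = ((-63/128)·(16/3)²/2 - (-35/16)·(16/3))/10000 = 7/15000 rad
Superposition: θ = Σ θ_i = 219181/10125000 rad ≈ 0.021648 rad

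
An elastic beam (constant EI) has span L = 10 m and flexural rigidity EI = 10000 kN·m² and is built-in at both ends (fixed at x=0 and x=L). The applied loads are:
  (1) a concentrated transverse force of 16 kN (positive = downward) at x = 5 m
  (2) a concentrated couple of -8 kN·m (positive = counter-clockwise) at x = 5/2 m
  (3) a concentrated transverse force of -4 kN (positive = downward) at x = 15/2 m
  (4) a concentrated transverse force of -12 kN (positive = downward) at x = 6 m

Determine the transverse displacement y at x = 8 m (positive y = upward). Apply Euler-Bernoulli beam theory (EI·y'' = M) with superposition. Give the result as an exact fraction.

y(8) = -3287/15000000 m

Load 1 — point force P=16 kN at a=5 m (b=L-a=5):
  y_1 = -Pa²(L-x)²(3bL-(3b+a)(L-x))/(6L³EI)  [x>a] = -16·5²·(10-8)²·(3·5·10-(3·5+5)·(10-8))/(6·10³·10000) = -11/3750 m
Load 2 — applied couple M₀=-8 kN·m at a=5/2 m (b=L-a=15/2):
  y_2 = (R_Ax³/6 - M_Ax²/2 - M₀(x-a)²/2)/EI  [x>a] with R_A=-9/10, M_A=3/2 = ((-9/10)·8³/6 - (3/2)·8²/2 - (-8)·(8-(5/2))²/2)/10000 = -19/50000 m
Load 3 — point force P=-4 kN at a=15/2 m (b=L-a=5/2):
  y_3 = -Pa²(L-x)²(3bL-(3b+a)(L-x))/(6L³EI)  [x>a] = -(-4)·(15/2)²·(10-8)²·(3·(5/2)·10-(3·(5/2)+(15/2))·(10-8))/(6·10³·10000) = 27/40000 m
Load 4 — point force P=-12 kN at a=6 m (b=L-a=4):
  y_4 = -Pa²(L-x)²(3bL-(3b+a)(L-x))/(6L³EI)  [x>a] = -(-12)·6²·(10-8)²·(3·4·10-(3·4+6)·(10-8))/(6·10³·10000) = 189/78125 m
Superposition: y = Σ y_i = -3287/15000000 m ≈ -0.000219 m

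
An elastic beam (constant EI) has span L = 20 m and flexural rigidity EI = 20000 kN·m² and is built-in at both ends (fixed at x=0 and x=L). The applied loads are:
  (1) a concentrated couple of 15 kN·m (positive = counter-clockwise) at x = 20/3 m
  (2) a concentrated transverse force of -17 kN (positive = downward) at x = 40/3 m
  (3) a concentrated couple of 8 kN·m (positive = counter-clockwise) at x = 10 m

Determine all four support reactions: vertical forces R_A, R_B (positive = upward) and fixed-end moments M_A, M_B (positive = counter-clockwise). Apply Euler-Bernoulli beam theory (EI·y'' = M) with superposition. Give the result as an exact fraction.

R_A = -379/135 kN, M_A = -626/27 kN·m, R_B = -1916/135 kN, M_B = 1549/27 kN·m

Load 1 — applied couple M₀=15 kN·m at a=20/3 m (b=L-a=40/3):
  R_A = 6M₀ab/L³ = 6·15·(20/3)·(40/3)/20³ = 1 kN
  M_A = M₀b(2a-b)/L² = 15·(40/3)·(2·(20/3)-(40/3))/20² = 0 kN·m
  R_B = -6M₀ab/L³ = -6·15·(20/3)·(40/3)/20³ = -1 kN
  M_B = M₀a(2b-a)/L² = 15·(20/3)·(2·(40/3)-(20/3))/20² = 5 kN·m
Load 2 — point force P=-17 kN at a=40/3 m (b=L-a=20/3):
  R_A = Pb²(3a+b)/L³ = (-17)·(20/3)²·(3·(40/3)+(20/3))/20³ = -119/27 kN
  M_A = Pab²/L² = (-17)·(40/3)·(20/3)²/20² = -680/27 kN·m
  R_B = Pa²(a+3b)/L³ = (-17)·(40/3)²·((40/3)+3·(20/3))/20³ = -340/27 kN
  M_B = -Pa²b/L² = -(-17)·(40/3)²·(20/3)/20² = 1360/27 kN·m
Load 3 — applied couple M₀=8 kN·m at a=10 m (b=L-a=10):
  R_A = 6M₀ab/L³ = 6·8·10·10/20³ = 3/5 kN
  M_A = M₀b(2a-b)/L² = 8·10·(2·10-10)/20² = 2 kN·m
  R_B = -6M₀ab/L³ = -6·8·10·10/20³ = -3/5 kN
  M_B = M₀a(2b-a)/L² = 8·10·(2·10-10)/20² = 2 kN·m
Superposition: R_A = -379/135 kN, M_A = -626/27 kN·m, R_B = -1916/135 kN, M_B = 1549/27 kN·m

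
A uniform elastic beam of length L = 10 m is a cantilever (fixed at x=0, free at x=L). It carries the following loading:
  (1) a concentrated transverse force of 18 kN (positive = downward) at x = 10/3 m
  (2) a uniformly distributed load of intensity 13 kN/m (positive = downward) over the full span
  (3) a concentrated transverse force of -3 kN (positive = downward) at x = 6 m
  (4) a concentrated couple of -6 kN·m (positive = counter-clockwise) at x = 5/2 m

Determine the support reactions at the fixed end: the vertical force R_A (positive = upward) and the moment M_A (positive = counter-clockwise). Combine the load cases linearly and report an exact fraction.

Load 1 — point force P=18 kN at a=10/3 m (b=L-a=20/3):
  R_A = P = 18 kN
  M_A = Pa = 18·(10/3) = 60 kN·m
Load 2 — uniform load w=13 kN/m over full span:
  R_A = wL = 13·10 = 130 kN
  M_A = wL²/2 = 13·10²/2 = 650 kN·m
Load 3 — point force P=-3 kN at a=6 m (b=L-a=4):
  R_A = P = (-3) = -3 kN
  M_A = Pa = (-3)·6 = -18 kN·m
Load 4 — applied couple M₀=-6 kN·m at a=5/2 m (b=L-a=15/2):
  R_A = 0 kN
  M_A = -M₀ = -(-6) = 6 kN·m
Superposition: R_A = 145 kN, M_A = 698 kN·m

R_A = 145 kN, M_A = 698 kN·m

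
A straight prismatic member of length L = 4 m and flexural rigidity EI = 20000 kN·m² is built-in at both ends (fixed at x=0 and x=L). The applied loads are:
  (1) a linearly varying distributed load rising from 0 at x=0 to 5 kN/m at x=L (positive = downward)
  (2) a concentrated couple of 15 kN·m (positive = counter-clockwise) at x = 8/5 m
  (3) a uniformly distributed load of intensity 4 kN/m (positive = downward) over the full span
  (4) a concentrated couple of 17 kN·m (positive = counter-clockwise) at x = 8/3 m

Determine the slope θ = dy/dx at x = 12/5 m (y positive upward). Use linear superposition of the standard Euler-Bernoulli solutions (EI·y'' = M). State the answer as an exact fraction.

θ(12/5) = 109/625000 rad

Load 1 — triangular load w₀=5 kN/m (0→w₀ over full span):
  θ_1 = -w₀(2x(L-x)(L-2x)(x+2L)+x²(L-x)²)/(120LEI) = -5·(2·(12/5)·(4-(12/5))·(4-2·(12/5))·((12/5)+2·4)+(12/5)²·(4-(12/5))²)/(120·4·20000) = 2/78125 rad
Load 2 — applied couple M₀=15 kN·m at a=8/5 m (b=L-a=12/5):
  θ_2 = (R_Ax²/2 - M_Ax - M₀(x-a))/EI  [x>a] with R_A=27/5, M_A=9/5 = ((27/5)·(12/5)²/2 - (9/5)·(12/5) - 15·((12/5)-(8/5)))/20000 = -3/78125 rad
Load 3 — uniform load w=4 kN/m over full span:
  θ_3 = -wx(L-x)(L-2x)/(12EI) = -4·(12/5)·(4-(12/5))·(4-2·(12/5))/(12·20000) = 4/78125 rad
Load 4 — applied couple M₀=17 kN·m at a=8/3 m (b=L-a=4/3):
  θ_4 = (R_Ax²/2 - M_Ax)/EI  [x≤a] with R_A=17/3, M_A=17/3 = ((17/3)·(12/5)²/2 - (17/3)·(12/5))/20000 = 17/125000 rad
Superposition: θ = Σ θ_i = 109/625000 rad ≈ 0.000174 rad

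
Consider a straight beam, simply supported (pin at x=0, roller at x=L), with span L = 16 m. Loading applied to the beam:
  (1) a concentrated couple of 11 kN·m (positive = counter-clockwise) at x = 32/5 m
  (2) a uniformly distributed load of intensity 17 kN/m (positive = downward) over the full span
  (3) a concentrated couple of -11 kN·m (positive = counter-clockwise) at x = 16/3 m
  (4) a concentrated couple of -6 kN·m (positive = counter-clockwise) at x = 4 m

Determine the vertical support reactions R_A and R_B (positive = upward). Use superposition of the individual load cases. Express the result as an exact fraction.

Load 1 — applied couple M₀=11 kN·m at a=32/5 m (b=L-a=48/5):
  R_A = M₀/L = 11/16 kN
  R_B = -M₀/L = -11/16 kN
Load 2 — uniform load w=17 kN/m over full span:
  R_A = wL/2 = 17·16/2 = 136 kN
  R_B = wL/2 = 17·16/2 = 136 kN
Load 3 — applied couple M₀=-11 kN·m at a=16/3 m (b=L-a=32/3):
  R_A = M₀/L = (-11)/16 = -11/16 kN
  R_B = -M₀/L = -(-11)/16 = 11/16 kN
Load 4 — applied couple M₀=-6 kN·m at a=4 m (b=L-a=12):
  R_A = M₀/L = (-6)/16 = -3/8 kN
  R_B = -M₀/L = -(-6)/16 = 3/8 kN
Superposition: R_A = 1085/8 kN, R_B = 1091/8 kN

R_A = 1085/8 kN, R_B = 1091/8 kN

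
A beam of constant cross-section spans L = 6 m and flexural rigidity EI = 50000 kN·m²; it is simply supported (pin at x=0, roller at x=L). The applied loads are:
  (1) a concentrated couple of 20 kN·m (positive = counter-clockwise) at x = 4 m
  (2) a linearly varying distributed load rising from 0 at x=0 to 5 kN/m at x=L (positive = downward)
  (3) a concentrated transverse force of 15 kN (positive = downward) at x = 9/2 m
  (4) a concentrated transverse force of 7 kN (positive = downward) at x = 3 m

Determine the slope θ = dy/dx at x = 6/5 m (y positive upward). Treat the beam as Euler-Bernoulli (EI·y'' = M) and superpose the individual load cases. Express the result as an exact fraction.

θ(6/5) = -720349/600000000 rad

Load 1 — applied couple M₀=20 kN·m at a=4 m (b=L-a=2):
  θ_1 = (M₀x²/(2L)+C₁)/EI  [x≤a] with C₁=M₀(3b²-L²)/(6L)=-40/3 = (20·(6/5)²/(2·6)+(-40/3))/50000 = -41/187500 rad
Load 2 — triangular load w₀=5 kN/m (0→w₀ over full span):
  θ_2 = -w₀(7L⁴-30L²x²+15x⁴)/(360LEI) = -5·(7·6⁴-30·6²·(6/5)²+15·(6/5)⁴)/(360·6·50000) = -273/781250 rad
Load 3 — point force P=15 kN at a=9/2 m (b=L-a=3/2):
  θ_3 = -Pb(L²-b²-3x²)/(6LEI)  [x≤a] = -15·(3/2)·(6²-(3/2)²-3·(6/5)²)/(6·6·50000) = -2943/8000000 rad
Load 4 — point force P=7 kN at a=3 m (b=L-a=3):
  θ_4 = -Pb(L²-b²-3x²)/(6LEI)  [x≤a] = -7·3·(6²-3²-3·(6/5)²)/(6·6·50000) = -1323/5000000 rad
Superposition: θ = Σ θ_i = -720349/600000000 rad ≈ -0.001201 rad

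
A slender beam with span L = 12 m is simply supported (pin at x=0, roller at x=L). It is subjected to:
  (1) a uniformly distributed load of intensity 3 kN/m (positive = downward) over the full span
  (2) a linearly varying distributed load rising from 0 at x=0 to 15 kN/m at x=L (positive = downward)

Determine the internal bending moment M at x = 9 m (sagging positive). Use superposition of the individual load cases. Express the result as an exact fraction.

M(9) = 1269/8 kN·m

Load 1 — uniform load w=3 kN/m over full span:
  M_1 = wx(L-x)/2 = 3·9·(12-9)/2 = 81/2 kN·m
Load 2 — triangular load w₀=15 kN/m (0→w₀ over full span):
  M_2 = w₀Lx/6 - w₀x³/(6L) = 15·12·9/6 - 15·9³/(6·12) = 945/8 kN·m
Superposition: M = Σ M_i = 1269/8 kN·m ≈ 158.625000 kN·m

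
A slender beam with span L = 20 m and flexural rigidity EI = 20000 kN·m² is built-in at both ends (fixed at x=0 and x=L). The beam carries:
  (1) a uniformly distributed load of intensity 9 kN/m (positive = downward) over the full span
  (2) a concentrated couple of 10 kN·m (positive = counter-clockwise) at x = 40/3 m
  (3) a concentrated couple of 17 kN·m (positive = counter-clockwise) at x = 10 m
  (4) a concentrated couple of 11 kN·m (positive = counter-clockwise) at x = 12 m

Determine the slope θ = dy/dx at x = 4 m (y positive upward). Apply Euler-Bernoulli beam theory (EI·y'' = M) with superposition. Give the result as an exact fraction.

θ(4) = -37409/1250000 rad

Load 1 — uniform load w=9 kN/m over full span:
  θ_1 = -wx(L-x)(L-2x)/(12EI) = -9·4·(20-4)·(20-2·4)/(12·20000) = -18/625 rad
Load 2 — applied couple M₀=10 kN·m at a=40/3 m (b=L-a=20/3):
  θ_2 = (R_Ax²/2 - M_Ax)/EI  [x≤a] with R_A=2/3, M_A=10/3 = ((2/3)·4²/2 - (10/3)·4)/20000 = -1/2500 rad
Load 3 — applied couple M₀=17 kN·m at a=10 m (b=L-a=10):
  θ_3 = (R_Ax²/2 - M_Ax)/EI  [x≤a] with R_A=51/40, M_A=17/4 = ((51/40)·4²/2 - (17/4)·4)/20000 = -17/50000 rad
Load 4 — applied couple M₀=11 kN·m at a=12 m (b=L-a=8):
  θ_4 = (R_Ax²/2 - M_Ax)/EI  [x≤a] with R_A=99/125, M_A=88/25 = ((99/125)·4²/2 - (88/25)·4)/20000 = -121/312500 rad
Superposition: θ = Σ θ_i = -37409/1250000 rad ≈ -0.029927 rad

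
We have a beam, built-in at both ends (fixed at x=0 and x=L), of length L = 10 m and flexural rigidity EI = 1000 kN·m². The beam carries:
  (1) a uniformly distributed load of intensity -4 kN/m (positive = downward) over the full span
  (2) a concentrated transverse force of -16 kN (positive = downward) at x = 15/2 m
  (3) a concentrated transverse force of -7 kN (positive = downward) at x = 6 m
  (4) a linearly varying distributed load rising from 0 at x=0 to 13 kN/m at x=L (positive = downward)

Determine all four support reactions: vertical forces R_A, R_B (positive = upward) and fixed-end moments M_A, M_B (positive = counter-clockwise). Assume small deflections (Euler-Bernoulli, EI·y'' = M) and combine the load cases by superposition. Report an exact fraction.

Load 1 — uniform load w=-4 kN/m over full span:
  R_A = wL/2 = (-4)·10/2 = -20 kN
  M_A = wL²/12 = (-4)·10²/12 = -100/3 kN·m
  R_B = wL/2 = (-4)·10/2 = -20 kN
  M_B = -wL²/12 = -(-4)·10²/12 = 100/3 kN·m
Load 2 — point force P=-16 kN at a=15/2 m (b=L-a=5/2):
  R_A = Pb²(3a+b)/L³ = (-16)·(5/2)²·(3·(15/2)+(5/2))/10³ = -5/2 kN
  M_A = Pab²/L² = (-16)·(15/2)·(5/2)²/10² = -15/2 kN·m
  R_B = Pa²(a+3b)/L³ = (-16)·(15/2)²·((15/2)+3·(5/2))/10³ = -27/2 kN
  M_B = -Pa²b/L² = -(-16)·(15/2)²·(5/2)/10² = 45/2 kN·m
Load 3 — point force P=-7 kN at a=6 m (b=L-a=4):
  R_A = Pb²(3a+b)/L³ = (-7)·4²·(3·6+4)/10³ = -308/125 kN
  M_A = Pab²/L² = (-7)·6·4²/10² = -168/25 kN·m
  R_B = Pa²(a+3b)/L³ = (-7)·6²·(6+3·4)/10³ = -567/125 kN
  M_B = -Pa²b/L² = -(-7)·6²·4/10² = 252/25 kN·m
Load 4 — triangular load w₀=13 kN/m (0→w₀ over full span):
  R_A = 3w₀L/20 = 3·13·10/20 = 39/2 kN
  M_A = w₀L²/30 = 13·10²/30 = 130/3 kN·m
  R_B = 7w₀L/20 = 7·13·10/20 = 91/2 kN
  M_B = -w₀L²/20 = -13·10²/20 = -65 kN·m
Superposition: R_A = -683/125 kN, M_A = -211/50 kN·m, R_B = 933/125 kN, M_B = 137/150 kN·m

R_A = -683/125 kN, M_A = -211/50 kN·m, R_B = 933/125 kN, M_B = 137/150 kN·m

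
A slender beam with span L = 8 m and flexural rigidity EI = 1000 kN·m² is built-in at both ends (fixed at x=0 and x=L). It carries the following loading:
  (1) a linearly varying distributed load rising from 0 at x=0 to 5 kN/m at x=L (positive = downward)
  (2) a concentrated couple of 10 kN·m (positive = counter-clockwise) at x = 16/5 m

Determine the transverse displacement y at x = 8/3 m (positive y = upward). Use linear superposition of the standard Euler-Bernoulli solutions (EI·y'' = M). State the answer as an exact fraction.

Load 1 — triangular load w₀=5 kN/m (0→w₀ over full span):
  y_1 = -w₀x²(L-x)²(x+2L)/(120LEI) = -5·(8/3)²·(8-(8/3))²·((8/3)+2·8)/(120·8·1000) = -1792/91125 m
Load 2 — applied couple M₀=10 kN·m at a=16/5 m (b=L-a=24/5):
  y_2 = (R_Ax³/6 - M_Ax²/2)/EI  [x≤a] with R_A=9/5, M_A=6/5 = ((9/5)·(8/3)³/6 - (6/5)·(8/3)²/2)/1000 = 8/5625 m
Superposition: y = Σ y_i = -8312/455625 m ≈ -0.018243 m

y(8/3) = -8312/455625 m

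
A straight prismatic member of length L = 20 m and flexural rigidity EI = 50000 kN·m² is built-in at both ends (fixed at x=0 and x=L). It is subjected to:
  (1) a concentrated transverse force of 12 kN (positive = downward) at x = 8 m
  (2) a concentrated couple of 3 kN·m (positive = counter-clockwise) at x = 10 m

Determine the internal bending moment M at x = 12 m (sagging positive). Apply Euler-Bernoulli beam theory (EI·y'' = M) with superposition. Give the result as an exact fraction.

Load 1 — point force P=12 kN at a=8 m (b=L-a=12):
  M_1 = Pa²(a+3b)(L-x)/L³ - Pa²b/L²  [x>a] = 12·8²·(8+3·12)·(20-12)/20³ - 12·8²·12/20² = 1344/125 kN·m
Load 2 — applied couple M₀=3 kN·m at a=10 m (b=L-a=10):
  M_2 = R_Ax - M_A - M₀  [x>a] with R_A=9/40, M_A=3/4 = (9/40)·12 - (3/4) - 3 = -21/20 kN·m
Superposition: M = Σ M_i = 4851/500 kN·m ≈ 9.702000 kN·m

M(12) = 4851/500 kN·m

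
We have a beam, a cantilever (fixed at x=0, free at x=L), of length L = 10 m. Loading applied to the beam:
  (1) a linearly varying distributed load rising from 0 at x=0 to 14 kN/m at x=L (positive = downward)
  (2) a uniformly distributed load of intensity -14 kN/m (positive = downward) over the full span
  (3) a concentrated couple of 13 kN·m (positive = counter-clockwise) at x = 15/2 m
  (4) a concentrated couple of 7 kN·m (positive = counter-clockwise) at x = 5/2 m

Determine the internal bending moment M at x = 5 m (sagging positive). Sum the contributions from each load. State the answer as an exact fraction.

Load 1 — triangular load w₀=14 kN/m (0→w₀ over full span):
  M_1 = w₀Lx/2 - w₀L²/3 - w₀x³/(6L) = 14·10·5/2 - 14·10²/3 - 14·5³/(6·10) = -875/6 kN·m
Load 2 — uniform load w=-14 kN/m over full span:
  M_2 = -w(L-x)²/2 = -(-14)·(10-5)²/2 = 175 kN·m
Load 3 — applied couple M₀=13 kN·m at a=15/2 m (b=L-a=5/2):
  M_3 = M₀  [x≤a] = 13 = 13 kN·m
Load 4 — applied couple M₀=7 kN·m at a=5/2 m (b=L-a=15/2):
  M_4 = 0  [x>a] = 0 kN·m
Superposition: M = Σ M_i = 253/6 kN·m ≈ 42.166667 kN·m

M(5) = 253/6 kN·m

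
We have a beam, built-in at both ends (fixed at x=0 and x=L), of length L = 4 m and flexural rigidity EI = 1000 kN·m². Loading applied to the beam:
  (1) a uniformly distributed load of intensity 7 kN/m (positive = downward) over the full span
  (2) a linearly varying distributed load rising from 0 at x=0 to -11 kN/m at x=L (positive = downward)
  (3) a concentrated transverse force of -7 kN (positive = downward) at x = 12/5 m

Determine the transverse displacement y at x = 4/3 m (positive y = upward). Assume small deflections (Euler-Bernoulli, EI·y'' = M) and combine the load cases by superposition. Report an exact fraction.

y(4/3) = 4928/11390625 m

Load 1 — uniform load w=7 kN/m over full span:
  y_1 = -wx²(L-x)²/(24EI) = -7·(4/3)²·(4-(4/3))²/(24·1000) = -112/30375 m
Load 2 — triangular load w₀=-11 kN/m (0→w₀ over full span):
  y_2 = -w₀x²(L-x)²(x+2L)/(120LEI) = -(-11)·(4/3)²·(4-(4/3))²·((4/3)+2·4)/(120·4·1000) = 1232/455625 m
Load 3 — point force P=-7 kN at a=12/5 m (b=L-a=8/5):
  y_3 = -Pb²x²(3aL-(3a+b)x)/(6L³EI)  [x≤a] = -(-7)·(8/5)²·(4/3)²·(3·(12/5)·4-(3·(12/5)+(8/5))·(4/3))/(6·4³·1000) = 1792/1265625 m
Superposition: y = Σ y_i = 4928/11390625 m ≈ 0.000433 m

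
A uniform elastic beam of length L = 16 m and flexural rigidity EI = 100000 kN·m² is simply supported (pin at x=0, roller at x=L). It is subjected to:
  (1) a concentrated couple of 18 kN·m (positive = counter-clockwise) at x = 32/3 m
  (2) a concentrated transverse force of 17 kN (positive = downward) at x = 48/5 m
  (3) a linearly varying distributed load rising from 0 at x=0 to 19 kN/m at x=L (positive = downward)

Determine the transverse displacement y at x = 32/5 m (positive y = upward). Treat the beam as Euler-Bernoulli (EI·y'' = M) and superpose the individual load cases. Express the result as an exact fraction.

Load 1 — applied couple M₀=18 kN·m at a=32/3 m (b=L-a=16/3):
  y_1 = (M₀x³/(6L)+C₁x)/EI  [x≤a] with C₁=M₀(3b²-L²)/(6L)=-32 = (18·(32/5)³/(6·16)+(-32)·(32/5))/100000 = -608/390625 m
Load 2 — point force P=17 kN at a=48/5 m (b=L-a=32/5):
  y_2 = -Pbx(L²-b²-x²)/(6LEI)  [x≤a] = -17·(32/5)·(32/5)·(16²-(32/5)²-(32/5)²)/(6·16·100000) = -73984/5859375 m
Load 3 — triangular load w₀=19 kN/m (0→w₀ over full span):
  y_3 = -w₀x(7L⁴-10L²x²+3x⁴)/(360LEI) = -19·(32/5)·(7·16⁴-10·16²·(32/5)²+3·(32/5)⁴)/(360·16·100000) = -11099648/146484375 m
Superposition: y = Σ y_i = -4392416/48828125 m ≈ -0.089957 m

y(32/5) = -4392416/48828125 m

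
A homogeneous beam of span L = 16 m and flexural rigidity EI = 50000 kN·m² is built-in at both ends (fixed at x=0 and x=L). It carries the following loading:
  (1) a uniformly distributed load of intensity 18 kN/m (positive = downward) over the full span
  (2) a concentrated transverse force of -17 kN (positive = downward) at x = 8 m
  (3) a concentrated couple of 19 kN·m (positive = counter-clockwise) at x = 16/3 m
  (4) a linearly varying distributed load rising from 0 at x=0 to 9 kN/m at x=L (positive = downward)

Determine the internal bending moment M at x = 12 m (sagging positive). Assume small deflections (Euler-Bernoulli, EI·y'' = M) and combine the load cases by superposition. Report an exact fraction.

M(12) = 342/5 kN·m

Load 1 — uniform load w=18 kN/m over full span:
  M_1 = wLx/2 - wL²/12 - wx²/2 = 18·16·12/2 - 18·16²/12 - 18·12²/2 = 48 kN·m
Load 2 — point force P=-17 kN at a=8 m (b=L-a=8):
  M_2 = Pa²(a+3b)(L-x)/L³ - Pa²b/L²  [x>a] = (-17)·8²·(8+3·8)·(16-12)/16³ - (-17)·8²·8/16² = 0 kN·m
Load 3 — applied couple M₀=19 kN·m at a=16/3 m (b=L-a=32/3):
  M_3 = R_Ax - M_A - M₀  [x>a] with R_A=19/12, M_A=0 = (19/12)·12 - 0 - 19 = 0 kN·m
Load 4 — triangular load w₀=9 kN/m (0→w₀ over full span):
  M_4 = 3w₀Lx/20 - w₀L²/30 - w₀x³/(6L) = 3·9·16·12/20 - 9·16²/30 - 9·12³/(6·16) = 102/5 kN·m
Superposition: M = Σ M_i = 342/5 kN·m ≈ 68.400000 kN·m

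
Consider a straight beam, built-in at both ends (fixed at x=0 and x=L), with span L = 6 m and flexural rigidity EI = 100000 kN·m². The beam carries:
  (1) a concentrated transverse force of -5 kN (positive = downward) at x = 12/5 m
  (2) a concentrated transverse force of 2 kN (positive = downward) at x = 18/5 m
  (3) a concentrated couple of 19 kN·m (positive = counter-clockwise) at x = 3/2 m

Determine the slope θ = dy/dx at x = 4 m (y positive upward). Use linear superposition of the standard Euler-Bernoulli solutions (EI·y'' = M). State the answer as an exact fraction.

θ(4) = -3063/50000000 rad

Load 1 — point force P=-5 kN at a=12/5 m (b=L-a=18/5):
  θ_1 = Pa²(L-x)(2bL-(3b+a)(L-x))/(2L³EI)  [x>a] = (-5)·(12/5)²·(6-4)·(2·(18/5)·6-(3·(18/5)+(12/5))·(6-4))/(2·6³·100000) = -7/312500 rad
Load 2 — point force P=2 kN at a=18/5 m (b=L-a=12/5):
  θ_2 = Pa²(L-x)(2bL-(3b+a)(L-x))/(2L³EI)  [x>a] = 2·(18/5)²·(6-4)·(2·(12/5)·6-(3·(12/5)+(18/5))·(6-4))/(2·6³·100000) = 27/3125000 rad
Load 3 — applied couple M₀=19 kN·m at a=3/2 m (b=L-a=9/2):
  θ_3 = (R_Ax²/2 - M_Ax - M₀(x-a))/EI  [x>a] with R_A=57/16, M_A=-57/16 = ((57/16)·4²/2 - (-57/16)·4 - 19·(4-(3/2)))/100000 = -19/400000 rad
Superposition: θ = Σ θ_i = -3063/50000000 rad ≈ -0.000061 rad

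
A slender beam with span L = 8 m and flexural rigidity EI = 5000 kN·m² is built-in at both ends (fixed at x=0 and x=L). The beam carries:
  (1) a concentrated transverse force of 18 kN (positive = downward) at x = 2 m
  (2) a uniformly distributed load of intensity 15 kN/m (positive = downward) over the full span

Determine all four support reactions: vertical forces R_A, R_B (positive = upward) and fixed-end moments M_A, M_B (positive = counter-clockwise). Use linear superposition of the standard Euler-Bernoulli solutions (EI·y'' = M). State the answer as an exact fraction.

R_A = 1203/16 kN, M_A = 401/4 kN·m, R_B = 1005/16 kN, M_B = -347/4 kN·m

Load 1 — point force P=18 kN at a=2 m (b=L-a=6):
  R_A = Pb²(3a+b)/L³ = 18·6²·(3·2+6)/8³ = 243/16 kN
  M_A = Pab²/L² = 18·2·6²/8² = 81/4 kN·m
  R_B = Pa²(a+3b)/L³ = 18·2²·(2+3·6)/8³ = 45/16 kN
  M_B = -Pa²b/L² = -18·2²·6/8² = -27/4 kN·m
Load 2 — uniform load w=15 kN/m over full span:
  R_A = wL/2 = 15·8/2 = 60 kN
  M_A = wL²/12 = 15·8²/12 = 80 kN·m
  R_B = wL/2 = 15·8/2 = 60 kN
  M_B = -wL²/12 = -15·8²/12 = -80 kN·m
Superposition: R_A = 1203/16 kN, M_A = 401/4 kN·m, R_B = 1005/16 kN, M_B = -347/4 kN·m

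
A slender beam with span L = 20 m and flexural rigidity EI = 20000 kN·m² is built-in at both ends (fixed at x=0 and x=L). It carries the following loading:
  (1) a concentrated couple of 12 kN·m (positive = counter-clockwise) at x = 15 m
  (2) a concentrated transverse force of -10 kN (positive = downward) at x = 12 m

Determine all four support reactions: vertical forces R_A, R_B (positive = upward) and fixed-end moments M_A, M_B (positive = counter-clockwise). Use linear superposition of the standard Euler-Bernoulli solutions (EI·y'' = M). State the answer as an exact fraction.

R_A = -569/200 kN, M_A = -309/20 kN·m, R_B = -1431/200 kN, M_B = 531/20 kN·m

Load 1 — applied couple M₀=12 kN·m at a=15 m (b=L-a=5):
  R_A = 6M₀ab/L³ = 6·12·15·5/20³ = 27/40 kN
  M_A = M₀b(2a-b)/L² = 12·5·(2·15-5)/20² = 15/4 kN·m
  R_B = -6M₀ab/L³ = -6·12·15·5/20³ = -27/40 kN
  M_B = M₀a(2b-a)/L² = 12·15·(2·5-15)/20² = -9/4 kN·m
Load 2 — point force P=-10 kN at a=12 m (b=L-a=8):
  R_A = Pb²(3a+b)/L³ = (-10)·8²·(3·12+8)/20³ = -88/25 kN
  M_A = Pab²/L² = (-10)·12·8²/20² = -96/5 kN·m
  R_B = Pa²(a+3b)/L³ = (-10)·12²·(12+3·8)/20³ = -162/25 kN
  M_B = -Pa²b/L² = -(-10)·12²·8/20² = 144/5 kN·m
Superposition: R_A = -569/200 kN, M_A = -309/20 kN·m, R_B = -1431/200 kN, M_B = 531/20 kN·m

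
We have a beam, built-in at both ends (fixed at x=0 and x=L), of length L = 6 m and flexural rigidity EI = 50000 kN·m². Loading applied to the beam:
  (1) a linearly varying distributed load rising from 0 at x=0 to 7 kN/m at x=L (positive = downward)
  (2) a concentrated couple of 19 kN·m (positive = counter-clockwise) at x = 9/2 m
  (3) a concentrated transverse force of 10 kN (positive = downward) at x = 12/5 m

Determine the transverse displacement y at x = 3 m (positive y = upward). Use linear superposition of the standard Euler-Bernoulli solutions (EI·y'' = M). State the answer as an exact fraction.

Load 1 — triangular load w₀=7 kN/m (0→w₀ over full span):
  y_1 = -w₀x²(L-x)²(x+2L)/(120LEI) = -7·3²·(6-3)²·(3+2·6)/(120·6·50000) = -189/800000 m
Load 2 — applied couple M₀=19 kN·m at a=9/2 m (b=L-a=3/2):
  y_2 = (R_Ax³/6 - M_Ax²/2)/EI  [x≤a] with R_A=57/16, M_A=95/16 = ((57/16)·3³/6 - (95/16)·3²/2)/50000 = -171/800000 m
Load 3 — point force P=10 kN at a=12/5 m (b=L-a=18/5):
  y_3 = -Pa²(L-x)²(3bL-(3b+a)(L-x))/(6L³EI)  [x>a] = -10·(12/5)²·(6-3)²·(3·(18/5)·6-(3·(18/5)+(12/5))·(6-3))/(6·6³·50000) = -63/312500 m
Superposition: y = Σ y_i = -1629/2500000 m ≈ -0.000652 m

y(3) = -1629/2500000 m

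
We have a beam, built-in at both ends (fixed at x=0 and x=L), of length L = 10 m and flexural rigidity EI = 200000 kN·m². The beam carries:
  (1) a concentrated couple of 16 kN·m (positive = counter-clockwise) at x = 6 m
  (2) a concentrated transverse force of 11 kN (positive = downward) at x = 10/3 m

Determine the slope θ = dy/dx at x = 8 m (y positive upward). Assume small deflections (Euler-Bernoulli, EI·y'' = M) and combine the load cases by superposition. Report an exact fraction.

Load 1 — applied couple M₀=16 kN·m at a=6 m (b=L-a=4):
  θ_1 = (R_Ax²/2 - M_Ax - M₀(x-a))/EI  [x>a] with R_A=288/125, M_A=128/25 = ((288/125)·8²/2 - (128/25)·8 - 16·(8-6))/200000 = 3/781250 rad
Load 2 — point force P=11 kN at a=10/3 m (b=L-a=20/3):
  θ_2 = Pa²(L-x)(2bL-(3b+a)(L-x))/(2L³EI)  [x>a] = 11·(10/3)²·(10-8)·(2·(20/3)·10-(3·(20/3)+(10/3))·(10-8))/(2·10³·200000) = 143/2700000 rad
Superposition: θ = Σ θ_i = 19171/337500000 rad ≈ 0.000057 rad

θ(8) = 19171/337500000 rad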